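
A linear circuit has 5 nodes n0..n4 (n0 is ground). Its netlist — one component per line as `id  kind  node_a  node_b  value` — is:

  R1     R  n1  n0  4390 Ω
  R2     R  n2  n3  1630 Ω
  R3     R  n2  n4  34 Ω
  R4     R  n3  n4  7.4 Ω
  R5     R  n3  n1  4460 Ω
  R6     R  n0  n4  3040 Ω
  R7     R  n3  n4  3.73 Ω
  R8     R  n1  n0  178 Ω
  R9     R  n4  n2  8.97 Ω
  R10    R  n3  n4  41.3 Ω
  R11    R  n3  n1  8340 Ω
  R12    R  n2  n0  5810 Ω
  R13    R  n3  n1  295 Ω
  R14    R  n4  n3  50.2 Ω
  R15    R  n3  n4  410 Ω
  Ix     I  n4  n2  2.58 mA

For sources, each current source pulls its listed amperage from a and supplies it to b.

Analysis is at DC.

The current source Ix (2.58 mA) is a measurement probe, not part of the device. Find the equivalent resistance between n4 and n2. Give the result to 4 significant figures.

R_eq = 7.059 Ω

Apply KCL at each of the 4 non-ground nodes and solve the resulting linear system.
Node n1: branches {R1, R5, R8, R11, R13} → V_1 = -0.0004374
Node n2: branches {R2, R3, R9, R12, Ix} → V_2 = 0.01706
Node n3: branches {R2, R4, R5, R7, R10, R11, R13, R14, R15} → V_3 = -0.001122
Node n4: branches {R3, R4, R6, R7, R9, R10, R14, R15, Ix} → V_4 = -0.001153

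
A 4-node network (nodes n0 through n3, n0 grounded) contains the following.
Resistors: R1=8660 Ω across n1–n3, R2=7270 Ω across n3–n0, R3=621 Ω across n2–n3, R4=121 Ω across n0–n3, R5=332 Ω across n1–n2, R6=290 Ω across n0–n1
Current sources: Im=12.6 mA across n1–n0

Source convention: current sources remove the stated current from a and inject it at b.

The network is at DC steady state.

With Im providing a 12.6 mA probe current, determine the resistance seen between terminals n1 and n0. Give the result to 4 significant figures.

R_eq = 223.7 Ω

Element admittances at DC:
  Y(R1) = 0.0001155 S between n1,n3
  Y(R2) = 0.0001376 S between n3,n0
  Y(R3) = 0.001610 S between n2,n3
  Y(R4) = 0.008264 S between n0,n3
  Y(R5) = 0.003012 S between n1,n2
  Y(R6) = 0.003448 S between n0,n1
  Im: injects 0.0126 A into n0 (from n1)
Assemble and solve the 3×3 MNA system:
  V(n1)=-2.818  V(n2)=-1.956  V(n3)=-0.3431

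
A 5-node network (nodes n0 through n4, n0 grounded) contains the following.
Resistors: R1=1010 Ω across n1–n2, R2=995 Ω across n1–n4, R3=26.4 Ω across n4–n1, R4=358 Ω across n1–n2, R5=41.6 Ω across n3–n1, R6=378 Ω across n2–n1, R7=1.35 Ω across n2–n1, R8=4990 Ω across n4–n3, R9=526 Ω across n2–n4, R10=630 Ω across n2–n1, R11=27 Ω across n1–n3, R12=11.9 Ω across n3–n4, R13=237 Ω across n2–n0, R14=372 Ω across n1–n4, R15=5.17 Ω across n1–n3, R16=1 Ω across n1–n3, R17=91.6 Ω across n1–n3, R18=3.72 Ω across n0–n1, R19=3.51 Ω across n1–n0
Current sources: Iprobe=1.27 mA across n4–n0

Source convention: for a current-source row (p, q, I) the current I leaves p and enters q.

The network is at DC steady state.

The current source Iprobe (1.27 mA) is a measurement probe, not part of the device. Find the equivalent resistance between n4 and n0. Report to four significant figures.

R_eq = 9.959 Ω

MNA unknowns: 4 node voltages V₁..V_4
R1: Y=0.0009901 on G[1,2]
R2: Y=0.001005 on G[1,4]
R3: Y=0.03788 on G[4,1]
R4: Y=0.002793 on G[1,2]
R5: Y=0.02404 on G[3,1]
R6: Y=0.002646 on G[2,1]
R7: Y=0.7407 on G[2,1]
R8: Y=0.0002004 on G[4,3]
R9: Y=0.001901 on G[2,4]
R10: Y=0.001587 on G[2,1]
R11: Y=0.03704 on G[1,3]
R12: Y=0.08403 on G[3,4]
R13: Y=0.004219 on G[2,0]
R14: Y=0.002688 on G[1,4]
R15: Y=0.1934 on G[1,3]
R16: Y=1.000 on G[1,3]
R17: Y=0.01092 on G[1,3]
R18: Y=0.2688 on G[0,1]
R19: Y=0.2849 on G[1,0]
Iprobe: z[4]−=0.00127, z[0]+=0.00127
solve → V1=-0.002276, V2=-0.002290, V3=-0.002923, V4=-0.01265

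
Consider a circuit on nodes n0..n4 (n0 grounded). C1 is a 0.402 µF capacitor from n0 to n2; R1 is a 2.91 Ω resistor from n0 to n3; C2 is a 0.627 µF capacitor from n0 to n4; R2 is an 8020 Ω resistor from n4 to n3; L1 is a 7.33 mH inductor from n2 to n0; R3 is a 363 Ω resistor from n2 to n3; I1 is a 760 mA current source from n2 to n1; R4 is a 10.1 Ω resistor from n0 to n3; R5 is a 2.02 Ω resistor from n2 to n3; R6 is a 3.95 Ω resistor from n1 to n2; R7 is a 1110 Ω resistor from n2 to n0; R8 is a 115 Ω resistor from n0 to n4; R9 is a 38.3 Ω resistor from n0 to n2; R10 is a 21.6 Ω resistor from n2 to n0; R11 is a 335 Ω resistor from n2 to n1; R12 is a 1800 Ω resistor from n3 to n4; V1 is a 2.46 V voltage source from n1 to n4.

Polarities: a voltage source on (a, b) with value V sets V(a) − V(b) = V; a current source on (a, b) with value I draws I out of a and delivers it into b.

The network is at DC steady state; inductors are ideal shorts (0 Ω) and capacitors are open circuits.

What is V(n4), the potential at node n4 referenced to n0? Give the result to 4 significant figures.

MNA unknowns: 4 node voltages V₁..V_4 plus 2 source currents (L1, V1)
C1: Y=0.000 on G[0,2]
R1: Y=0.3436 on G[0,3]
C2: Y=0.000 on G[0,4]
R2: Y=0.0001247 on G[4,3]
L1: row V2−V0=0, i_L1 at 2,0
R3: Y=0.002755 on G[2,3]
I1: z[2]−=0.76, z[1]+=0.76
R4: Y=0.09901 on G[0,3]
R5: Y=0.4950 on G[2,3]
R6: Y=0.2532 on G[1,2]
R7: Y=0.0009009 on G[2,0]
R8: Y=0.008696 on G[0,4]
R9: Y=0.02611 on G[0,2]
R10: Y=0.04630 on G[2,0]
R11: Y=0.002985 on G[2,1]
R12: Y=0.0005556 on G[3,4]
V1: row V1−V4=2.46, i_V1 at 1,4
solve → V1=2.949, V2=0.000, V3=0.0003535, V4=0.4891
aux → i_L1=-0.004410, i_V1=0.004586

0.4891 V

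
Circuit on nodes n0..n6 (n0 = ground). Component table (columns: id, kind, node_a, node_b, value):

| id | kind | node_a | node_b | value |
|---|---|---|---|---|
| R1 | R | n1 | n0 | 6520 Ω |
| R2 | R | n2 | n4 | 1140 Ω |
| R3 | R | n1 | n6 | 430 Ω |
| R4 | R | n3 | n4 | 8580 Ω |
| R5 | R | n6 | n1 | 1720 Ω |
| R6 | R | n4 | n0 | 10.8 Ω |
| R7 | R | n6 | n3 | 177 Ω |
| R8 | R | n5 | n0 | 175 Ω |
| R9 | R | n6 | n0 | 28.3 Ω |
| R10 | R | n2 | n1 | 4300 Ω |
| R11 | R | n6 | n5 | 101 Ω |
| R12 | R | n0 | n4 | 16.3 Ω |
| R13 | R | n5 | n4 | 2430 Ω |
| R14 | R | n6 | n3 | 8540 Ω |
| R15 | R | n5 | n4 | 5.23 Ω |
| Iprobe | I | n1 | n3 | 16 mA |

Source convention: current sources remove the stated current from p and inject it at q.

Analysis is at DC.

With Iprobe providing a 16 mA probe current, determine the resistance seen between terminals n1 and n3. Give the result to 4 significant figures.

Element admittances at DC:
  Y(R1) = 0.0001534 S between n1,n0
  Y(R2) = 0.0008772 S between n2,n4
  Y(R3) = 0.002326 S between n1,n6
  Y(R4) = 0.0001166 S between n3,n4
  Y(R5) = 0.0005814 S between n6,n1
  Y(R6) = 0.09259 S between n4,n0
  Y(R7) = 0.005650 S between n6,n3
  Y(R8) = 0.005714 S between n5,n0
  Y(R9) = 0.03534 S between n6,n0
  Y(R10) = 0.0002326 S between n2,n1
  Y(R11) = 0.009901 S between n6,n5
  Y(R12) = 0.06135 S between n0,n4
  Y(R13) = 0.0004115 S between n5,n4
  Y(R14) = 0.0001171 S between n6,n3
  Y(R15) = 0.1912 S between n5,n4
  Iprobe: injects 0.016 A into n3 (from n1)
Assemble and solve the 6×6 MNA system:
  V(n1)=-4.906  V(n2)=-1.029  V(n3)=2.748  V(n4)=-0.001851  V(n5)=-0.0003066  V(n6)=0.02941

R_eq = 478.4 Ω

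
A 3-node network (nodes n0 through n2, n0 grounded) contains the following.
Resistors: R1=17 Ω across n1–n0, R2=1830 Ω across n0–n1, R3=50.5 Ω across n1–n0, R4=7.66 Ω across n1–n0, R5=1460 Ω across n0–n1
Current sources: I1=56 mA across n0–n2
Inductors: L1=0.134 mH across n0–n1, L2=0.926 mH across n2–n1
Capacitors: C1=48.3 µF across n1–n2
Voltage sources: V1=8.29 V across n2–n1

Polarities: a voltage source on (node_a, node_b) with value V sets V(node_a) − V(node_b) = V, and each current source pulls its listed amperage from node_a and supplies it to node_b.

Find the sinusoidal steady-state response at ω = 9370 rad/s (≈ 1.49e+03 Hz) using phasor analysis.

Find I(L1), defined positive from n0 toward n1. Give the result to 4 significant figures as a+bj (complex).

-0.05235+0.01383j A

MNA unknowns: 2 node voltages V₁..V_2 plus 1 source current (V1)
R1: Y=0.05882+0.000j on G[1,0]
I1: z[0]−=0.056, z[2]+=0.056
R2: Y=0.0005464+0.000j on G[0,1]
L1: Y=0.000-0.7964j on G[0,1]
C1: Y=0.000+0.4526j on G[1,2]
R3: Y=0.01980+0.000j on G[1,0]
L2: Y=0.000-0.1153j on G[2,1]
R4: Y=0.1305+0.000j on G[1,0]
R5: Y=0.0006849+0.000j on G[0,1]
V1: row V2−V1=8.29, i_V1 at 2,1
solve → V1=0.01736+0.06573j, V2=8.307+0.06573j
aux → i_V1=0.05600-2.796j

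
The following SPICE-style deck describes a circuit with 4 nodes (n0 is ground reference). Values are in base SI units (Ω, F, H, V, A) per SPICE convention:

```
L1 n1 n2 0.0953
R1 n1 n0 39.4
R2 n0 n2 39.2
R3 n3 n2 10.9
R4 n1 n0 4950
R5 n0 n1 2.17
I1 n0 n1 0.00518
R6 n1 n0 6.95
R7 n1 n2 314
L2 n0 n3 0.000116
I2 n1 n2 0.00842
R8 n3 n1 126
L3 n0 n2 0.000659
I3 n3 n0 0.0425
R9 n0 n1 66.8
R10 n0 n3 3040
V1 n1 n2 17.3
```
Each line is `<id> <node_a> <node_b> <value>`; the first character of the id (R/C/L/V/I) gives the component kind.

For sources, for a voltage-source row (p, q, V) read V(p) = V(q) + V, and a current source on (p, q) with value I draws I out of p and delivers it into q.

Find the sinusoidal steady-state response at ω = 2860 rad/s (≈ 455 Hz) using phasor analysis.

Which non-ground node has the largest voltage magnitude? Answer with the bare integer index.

2

Apply KCL at each of the 3 non-ground nodes and solve the resulting linear system.
Node n1: branches {L1, R1, R4, R5, I1, R6, R7, I2, R8, R9, V1} → V_1 = 7.393-6.862j
Node n2: branches {L1, R2, R3, R7, I2, L3, V1} → V_2 = -9.907-6.862j
Node n3: branches {R3, L2, R8, I3, R10} → V_3 = 0.2169-0.3034j
Source currents: i(V1)=-4.886+4.543j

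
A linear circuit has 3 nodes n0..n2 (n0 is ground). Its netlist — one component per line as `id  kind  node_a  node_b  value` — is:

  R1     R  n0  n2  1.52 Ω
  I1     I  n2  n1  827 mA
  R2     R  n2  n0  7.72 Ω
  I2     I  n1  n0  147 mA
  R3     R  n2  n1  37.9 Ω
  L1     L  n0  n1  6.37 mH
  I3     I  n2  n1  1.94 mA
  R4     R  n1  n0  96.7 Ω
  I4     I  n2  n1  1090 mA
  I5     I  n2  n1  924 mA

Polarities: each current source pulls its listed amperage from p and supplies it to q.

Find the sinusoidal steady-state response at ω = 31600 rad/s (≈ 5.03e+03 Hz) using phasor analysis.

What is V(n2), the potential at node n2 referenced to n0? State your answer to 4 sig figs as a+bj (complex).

-1.184+0.3198j V

MNA unknowns: 2 node voltages V₁..V_2
R1: Y=0.6579+0.000j on G[0,2]
I1: z[2]−=0.827, z[1]+=0.827
R2: Y=0.1295+0.000j on G[2,0]
I2: z[1]−=0.147, z[0]+=0.147
R3: Y=0.02639+0.000j on G[2,1]
L1: Y=0.000-0.004968j on G[0,1]
I3: z[2]−=0.00194, z[1]+=0.00194
R4: Y=0.01034+0.000j on G[1,0]
I4: z[2]−=1.09, z[1]+=1.09
I5: z[2]−=0.924, z[1]+=0.924
solve → V1=71.22+9.864j, V2=-1.184+0.3198j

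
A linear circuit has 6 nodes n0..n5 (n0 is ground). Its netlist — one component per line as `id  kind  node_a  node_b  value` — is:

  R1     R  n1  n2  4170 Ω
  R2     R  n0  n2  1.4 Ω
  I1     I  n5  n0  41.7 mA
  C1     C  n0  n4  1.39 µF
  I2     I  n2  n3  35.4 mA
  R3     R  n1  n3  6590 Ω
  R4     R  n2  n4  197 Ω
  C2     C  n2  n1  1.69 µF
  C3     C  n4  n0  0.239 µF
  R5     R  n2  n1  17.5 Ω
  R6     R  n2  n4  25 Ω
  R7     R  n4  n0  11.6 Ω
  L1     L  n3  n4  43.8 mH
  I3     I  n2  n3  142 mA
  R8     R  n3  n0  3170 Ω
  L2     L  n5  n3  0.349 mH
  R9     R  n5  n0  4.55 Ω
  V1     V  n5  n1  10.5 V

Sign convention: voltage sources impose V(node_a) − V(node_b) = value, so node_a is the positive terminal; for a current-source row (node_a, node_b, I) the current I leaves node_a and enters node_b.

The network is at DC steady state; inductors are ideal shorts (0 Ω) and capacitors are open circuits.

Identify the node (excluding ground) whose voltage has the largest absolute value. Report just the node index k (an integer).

Apply KCL at each of the 5 non-ground nodes and solve the resulting linear system.
Node n1: branches {R1, R3, C2, R5, V1} → V_1 = -8.883
Node n2: branches {R1, R2, I2, R4, C2, R5, R6, I3} → V_2 = -0.7520
Node n3: branches {I2, R3, L1, I3, R8, L2} → V_3 = 1.617
Node n4: branches {C1, R4, C3, R6, R7, L1} → V_4 = 1.617
Node n5: branches {I1, L2, R9, V1} → V_5 = 1.617
Source currents: i(L1)=0.2462, i(L2)=0.07095, i(V1)=-0.4681

1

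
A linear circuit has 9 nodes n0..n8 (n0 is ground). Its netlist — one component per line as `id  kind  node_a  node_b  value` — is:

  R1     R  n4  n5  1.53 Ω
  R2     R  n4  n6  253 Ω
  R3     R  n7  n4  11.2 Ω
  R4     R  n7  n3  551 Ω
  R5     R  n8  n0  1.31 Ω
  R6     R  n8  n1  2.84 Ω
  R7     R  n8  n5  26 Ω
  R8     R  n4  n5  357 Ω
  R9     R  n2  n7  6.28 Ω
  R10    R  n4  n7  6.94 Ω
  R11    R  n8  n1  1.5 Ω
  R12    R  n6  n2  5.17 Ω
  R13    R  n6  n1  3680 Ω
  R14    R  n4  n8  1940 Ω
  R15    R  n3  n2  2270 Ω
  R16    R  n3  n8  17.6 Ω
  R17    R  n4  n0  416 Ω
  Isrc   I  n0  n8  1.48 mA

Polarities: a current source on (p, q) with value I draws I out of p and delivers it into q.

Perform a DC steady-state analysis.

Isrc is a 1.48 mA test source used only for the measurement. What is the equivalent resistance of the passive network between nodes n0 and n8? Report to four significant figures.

R_eq = 1.306 Ω

Apply KCL at each of the 8 non-ground nodes and solve the resulting linear system.
Node n1: branches {R6, R11, R13} → V_1 = 0.001933
Node n2: branches {R9, R12, R15} → V_2 = 0.001823
Node n3: branches {R4, R15, R16} → V_3 = 0.001929
Node n4: branches {R1, R2, R3, R8, R10, R14, R17} → V_4 = 0.001822
Node n5: branches {R1, R7, R8} → V_5 = 0.001828
Node n6: branches {R2, R12, R13} → V_6 = 0.001823
Node n7: branches {R3, R4, R9, R10} → V_7 = 0.001823
Node n8: branches {R5, R6, R7, R11, R14, R16, Isrc} → V_8 = 0.001933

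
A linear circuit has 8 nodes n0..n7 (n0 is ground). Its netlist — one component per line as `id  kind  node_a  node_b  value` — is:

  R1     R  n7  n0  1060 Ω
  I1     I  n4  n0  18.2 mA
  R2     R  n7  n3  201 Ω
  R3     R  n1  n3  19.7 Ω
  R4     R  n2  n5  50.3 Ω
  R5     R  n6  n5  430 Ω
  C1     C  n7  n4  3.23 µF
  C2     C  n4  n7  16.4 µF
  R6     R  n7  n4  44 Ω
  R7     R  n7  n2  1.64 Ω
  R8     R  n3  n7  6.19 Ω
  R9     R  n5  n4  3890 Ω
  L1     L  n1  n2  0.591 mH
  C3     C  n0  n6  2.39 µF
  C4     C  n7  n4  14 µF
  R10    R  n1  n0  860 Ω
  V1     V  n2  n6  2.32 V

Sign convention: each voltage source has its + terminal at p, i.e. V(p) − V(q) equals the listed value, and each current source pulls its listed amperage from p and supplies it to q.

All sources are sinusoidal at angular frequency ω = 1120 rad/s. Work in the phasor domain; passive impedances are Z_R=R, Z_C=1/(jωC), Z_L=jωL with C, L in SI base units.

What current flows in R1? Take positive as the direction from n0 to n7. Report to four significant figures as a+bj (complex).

0.001784-0.005015j A

Apply KCL at each of the 7 non-ground nodes and solve the resulting linear system.
Node n1: branches {R3, L1, R10} → V_1 = -1.862+5.324j
Node n2: branches {R4, R7, L1, V1} → V_2 = -1.866+5.324j
Node n3: branches {R2, R3, R8} → V_3 = -1.885+5.318j
Node n4: branches {I1, C1, C2, R6, R9, C4} → V_4 = -2.107+5.669j
Node n5: branches {R4, R5, R9} → V_5 = -2.109+5.328j
Node n6: branches {R5, C3, V1} → V_6 = -4.186+5.324j
Node n7: branches {R1, R2, C1, C2, R6, R7, R8, C4} → V_7 = -1.891+5.316j
Source currents: i(V1)=-0.01908-0.01122j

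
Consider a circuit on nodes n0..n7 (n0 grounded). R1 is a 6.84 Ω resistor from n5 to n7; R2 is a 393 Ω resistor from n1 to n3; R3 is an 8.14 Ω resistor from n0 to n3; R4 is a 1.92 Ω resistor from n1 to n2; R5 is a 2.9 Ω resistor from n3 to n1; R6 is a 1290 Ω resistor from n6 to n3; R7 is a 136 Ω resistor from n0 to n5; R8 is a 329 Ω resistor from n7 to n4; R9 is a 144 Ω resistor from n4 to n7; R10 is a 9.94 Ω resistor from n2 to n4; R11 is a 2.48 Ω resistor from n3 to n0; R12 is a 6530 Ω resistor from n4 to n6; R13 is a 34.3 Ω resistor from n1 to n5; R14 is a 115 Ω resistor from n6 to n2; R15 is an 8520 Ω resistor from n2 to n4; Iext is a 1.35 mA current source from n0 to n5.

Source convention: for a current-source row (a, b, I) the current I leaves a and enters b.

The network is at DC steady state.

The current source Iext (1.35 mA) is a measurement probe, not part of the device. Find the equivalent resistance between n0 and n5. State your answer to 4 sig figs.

R_eq = 25.50 Ω

Apply KCL at each of the 7 non-ground nodes and solve the resulting linear system.
Node n1: branches {R2, R4, R5, R13} → V_1 = 0.005235
Node n2: branches {R4, R10, R14, R15} → V_2 = 0.005702
Node n3: branches {R2, R3, R5, R6, R11} → V_3 = 0.002085
Node n4: branches {R8, R9, R10, R12, R15} → V_4 = 0.008137
Node n5: branches {R1, R7, R13, Iext} → V_5 = 0.03443
Node n6: branches {R6, R12, R14} → V_6 = 0.005449
Node n7: branches {R1, R8, R9} → V_7 = 0.03275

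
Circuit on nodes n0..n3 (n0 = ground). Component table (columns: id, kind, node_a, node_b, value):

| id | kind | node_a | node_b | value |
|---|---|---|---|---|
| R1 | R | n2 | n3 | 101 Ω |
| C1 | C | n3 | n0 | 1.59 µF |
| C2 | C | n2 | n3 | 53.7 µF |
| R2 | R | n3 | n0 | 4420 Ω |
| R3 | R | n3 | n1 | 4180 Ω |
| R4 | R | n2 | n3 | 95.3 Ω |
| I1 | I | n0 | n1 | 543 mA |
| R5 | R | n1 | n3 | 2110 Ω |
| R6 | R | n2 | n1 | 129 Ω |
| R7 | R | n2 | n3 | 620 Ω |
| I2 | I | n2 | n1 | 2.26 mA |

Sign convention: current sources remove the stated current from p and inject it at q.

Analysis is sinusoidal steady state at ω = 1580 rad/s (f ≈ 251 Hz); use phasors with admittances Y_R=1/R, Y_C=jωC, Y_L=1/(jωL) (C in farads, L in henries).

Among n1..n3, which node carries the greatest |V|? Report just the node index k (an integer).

MNA unknowns: 3 node voltages V₁..V_3
R1: Y=0.009901+0.000j on G[2,3]
C1: Y=0.000+0.002512j on G[3,0]
C2: Y=0.000+0.08485j on G[2,3]
R2: Y=0.0002262+0.000j on G[3,0]
R3: Y=0.0002392+0.000j on G[3,1]
R4: Y=0.01049+0.000j on G[2,3]
I1: z[0]−=0.543, z[1]+=0.543
R5: Y=0.0004739+0.000j on G[1,3]
R6: Y=0.007752+0.000j on G[2,1]
R7: Y=0.001613+0.000j on G[2,3]
I2: z[2]−=0.00226, z[1]+=0.00226
solve → V1=85.06-219.4j, V2=20.77-219.9j, V3=19.31-214.4j

1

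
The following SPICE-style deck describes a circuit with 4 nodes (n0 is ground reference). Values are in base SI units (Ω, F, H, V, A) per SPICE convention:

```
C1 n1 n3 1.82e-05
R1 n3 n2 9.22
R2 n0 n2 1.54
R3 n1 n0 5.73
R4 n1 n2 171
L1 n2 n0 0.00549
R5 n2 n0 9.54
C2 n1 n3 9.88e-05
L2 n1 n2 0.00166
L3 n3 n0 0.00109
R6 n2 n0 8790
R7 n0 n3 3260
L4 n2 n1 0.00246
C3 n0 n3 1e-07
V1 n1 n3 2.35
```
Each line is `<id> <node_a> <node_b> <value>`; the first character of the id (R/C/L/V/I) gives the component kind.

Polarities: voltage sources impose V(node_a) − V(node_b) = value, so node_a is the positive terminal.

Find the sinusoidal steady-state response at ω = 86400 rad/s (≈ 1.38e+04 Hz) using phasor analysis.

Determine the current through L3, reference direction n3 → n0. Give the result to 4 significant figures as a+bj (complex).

Apply KCL at each of the 3 non-ground nodes and solve the resulting linear system.
Node n1: branches {C1, R3, R4, C2, L2, L4, V1} → V_1 = 0.8087+0.02550j
Node n2: branches {R1, R2, R4, L1, R5, L2, R6, L4} → V_2 = -0.1865-0.01048j
Node n3: branches {C1, R1, C2, L3, R7, C3, V1} → V_3 = -1.541+0.02550j
Source currents: i(V1)=-0.1474-23.75j

0.0002708+0.01637j A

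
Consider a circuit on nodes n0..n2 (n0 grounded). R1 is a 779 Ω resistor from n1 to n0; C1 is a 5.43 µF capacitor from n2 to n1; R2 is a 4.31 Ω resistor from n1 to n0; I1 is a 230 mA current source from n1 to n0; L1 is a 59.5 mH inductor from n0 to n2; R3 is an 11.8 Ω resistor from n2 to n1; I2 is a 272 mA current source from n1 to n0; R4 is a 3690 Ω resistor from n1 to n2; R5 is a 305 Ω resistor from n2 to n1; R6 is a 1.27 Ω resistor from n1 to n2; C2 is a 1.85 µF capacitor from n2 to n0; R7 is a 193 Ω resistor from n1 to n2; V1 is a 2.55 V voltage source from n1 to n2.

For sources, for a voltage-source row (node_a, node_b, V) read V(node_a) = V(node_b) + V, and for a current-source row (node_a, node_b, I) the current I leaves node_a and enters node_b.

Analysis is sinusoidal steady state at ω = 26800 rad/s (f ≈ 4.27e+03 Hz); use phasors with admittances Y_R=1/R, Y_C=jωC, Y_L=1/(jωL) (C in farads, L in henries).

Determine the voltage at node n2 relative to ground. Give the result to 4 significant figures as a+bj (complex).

-4.503+0.9449j V

Element admittances at ω=26800 rad/s:
  Y(R1) = 0.001284+0.000j S between n1,n0
  Y(C1) = 0.000+0.1455j S between n2,n1
  Y(R2) = 0.2320+0.000j S between n1,n0
  I1: injects 0.23 A into n0 (from n1)
  Y(L1) = 0.000-0.0006271j S between n0,n2
  Y(R3) = 0.08475+0.000j S between n2,n1
  I2: injects 0.272 A into n0 (from n1)
  Y(R4) = 0.0002710+0.000j S between n1,n2
  Y(R5) = 0.003279+0.000j S between n2,n1
  Y(R6) = 0.7874+0.000j S between n1,n2
  Y(C2) = 0.000+0.04958j S between n2,n0
  Y(R7) = 0.005181+0.000j S between n1,n2
  V1: constraint V(n1)−V(n2) = 2.55
Assemble and solve the 3×3 MNA system:
  V(n1)=-1.953+0.9449j  V(n2)=-4.503+0.9449j
  i(V1)=-2.292-0.5915j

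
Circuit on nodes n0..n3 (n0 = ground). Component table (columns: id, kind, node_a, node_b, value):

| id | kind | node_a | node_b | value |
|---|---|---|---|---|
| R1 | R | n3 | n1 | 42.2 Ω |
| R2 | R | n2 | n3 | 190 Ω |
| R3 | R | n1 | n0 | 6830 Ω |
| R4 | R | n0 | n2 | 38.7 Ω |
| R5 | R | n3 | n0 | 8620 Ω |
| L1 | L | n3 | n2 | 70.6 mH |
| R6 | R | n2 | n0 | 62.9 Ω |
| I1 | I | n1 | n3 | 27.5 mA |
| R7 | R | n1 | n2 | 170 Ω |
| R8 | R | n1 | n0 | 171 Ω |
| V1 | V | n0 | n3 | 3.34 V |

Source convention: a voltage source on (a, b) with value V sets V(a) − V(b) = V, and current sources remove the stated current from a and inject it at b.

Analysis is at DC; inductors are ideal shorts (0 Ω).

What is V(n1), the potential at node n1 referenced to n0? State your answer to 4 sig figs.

Element admittances at DC:
  Y(R1) = 0.02370 S between n3,n1
  Y(R2) = 0.005263 S between n2,n3
  Y(R3) = 0.0001464 S between n1,n0
  Y(R4) = 0.02584 S between n0,n2
  Y(R5) = 0.0001160 S between n3,n0
  L1: short n3↔n2 (DC inductor)
  Y(R6) = 0.01590 S between n2,n0
  I1: injects 0.0275 A into n3 (from n1)
  Y(R7) = 0.005882 S between n1,n2
  Y(R8) = 0.005848 S between n1,n0
  V1: constraint V(n0)−V(n3) = 3.34
Assemble and solve the 5×5 MNA system:
  V(n1)=-3.550  V(n2)=-3.340  V(n3)=-3.340
  i(L1)=-0.1382  i(V1)=-0.1611

-3.550 V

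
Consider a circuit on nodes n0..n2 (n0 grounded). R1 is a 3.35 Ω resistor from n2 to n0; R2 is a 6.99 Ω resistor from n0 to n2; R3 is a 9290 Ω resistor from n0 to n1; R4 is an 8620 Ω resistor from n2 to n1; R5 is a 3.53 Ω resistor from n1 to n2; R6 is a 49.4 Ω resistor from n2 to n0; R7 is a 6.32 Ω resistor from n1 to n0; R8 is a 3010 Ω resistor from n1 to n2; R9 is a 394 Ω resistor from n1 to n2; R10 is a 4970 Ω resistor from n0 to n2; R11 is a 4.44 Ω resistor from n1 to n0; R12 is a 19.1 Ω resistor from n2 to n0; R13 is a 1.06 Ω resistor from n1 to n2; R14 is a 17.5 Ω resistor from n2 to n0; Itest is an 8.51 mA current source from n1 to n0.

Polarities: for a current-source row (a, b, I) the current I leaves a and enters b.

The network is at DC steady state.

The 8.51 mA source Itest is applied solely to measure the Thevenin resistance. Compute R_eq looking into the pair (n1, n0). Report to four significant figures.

R_eq = 1.292 Ω

Apply KCL at each of the 2 non-ground nodes and solve the resulting linear system.
Node n1: branches {R3, R4, R5, R7, R8, R9, R11, R13, Itest} → V_1 = -0.01100
Node n2: branches {R1, R2, R4, R5, R6, R8, R9, R10, R12, R13, R14} → V_2 = -0.007509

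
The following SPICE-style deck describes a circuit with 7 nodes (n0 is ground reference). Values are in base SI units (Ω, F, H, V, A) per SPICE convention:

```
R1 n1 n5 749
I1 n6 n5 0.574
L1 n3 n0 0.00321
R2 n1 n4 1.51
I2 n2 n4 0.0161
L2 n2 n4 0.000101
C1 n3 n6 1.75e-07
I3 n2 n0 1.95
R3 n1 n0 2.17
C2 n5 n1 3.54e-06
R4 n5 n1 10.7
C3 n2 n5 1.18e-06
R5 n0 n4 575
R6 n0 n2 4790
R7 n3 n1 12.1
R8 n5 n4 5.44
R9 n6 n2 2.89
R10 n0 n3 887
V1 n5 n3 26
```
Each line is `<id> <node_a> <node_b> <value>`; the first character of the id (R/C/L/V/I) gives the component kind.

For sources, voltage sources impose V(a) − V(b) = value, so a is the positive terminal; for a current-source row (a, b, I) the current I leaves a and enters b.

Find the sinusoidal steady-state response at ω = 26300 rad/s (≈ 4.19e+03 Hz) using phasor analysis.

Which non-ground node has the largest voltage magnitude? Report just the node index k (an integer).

MNA unknowns: 6 node voltages V₁..V_6 plus 1 source current (V1)
R1: Y=0.001335+0.000j on G[1,5]
I1: z[6]−=0.574, z[5]+=0.574
L1: Y=0.000-0.01185j on G[3,0]
R2: Y=0.6623+0.000j on G[1,4]
I2: z[2]−=0.0161, z[4]+=0.0161
L2: Y=0.000-0.3765j on G[2,4]
C1: Y=0.000+0.004602j on G[3,6]
I3: z[2]−=1.95, z[0]+=1.95
R3: Y=0.4608+0.000j on G[1,0]
C2: Y=0.000+0.09310j on G[5,1]
R4: Y=0.09346+0.000j on G[5,1]
C3: Y=0.000+0.03103j on G[2,5]
R5: Y=0.001739+0.000j on G[0,4]
R6: Y=0.0002088+0.000j on G[0,2]
R7: Y=0.08264+0.000j on G[3,1]
R8: Y=0.1838+0.000j on G[5,4]
R9: Y=0.3460+0.000j on G[6,2]
R10: Y=0.001127+0.000j on G[0,3]
V1: row V5−V3=26, i_V1 at 5,3
solve → V1=-4.051-0.5896j, V2=-6.341-8.211j, V3=-23.60-3.800j, V4=-5.806-1.047j, V5=2.401-3.800j, V6=-8.062-8.417j
aux → i_V1=-1.708-0.06160j

3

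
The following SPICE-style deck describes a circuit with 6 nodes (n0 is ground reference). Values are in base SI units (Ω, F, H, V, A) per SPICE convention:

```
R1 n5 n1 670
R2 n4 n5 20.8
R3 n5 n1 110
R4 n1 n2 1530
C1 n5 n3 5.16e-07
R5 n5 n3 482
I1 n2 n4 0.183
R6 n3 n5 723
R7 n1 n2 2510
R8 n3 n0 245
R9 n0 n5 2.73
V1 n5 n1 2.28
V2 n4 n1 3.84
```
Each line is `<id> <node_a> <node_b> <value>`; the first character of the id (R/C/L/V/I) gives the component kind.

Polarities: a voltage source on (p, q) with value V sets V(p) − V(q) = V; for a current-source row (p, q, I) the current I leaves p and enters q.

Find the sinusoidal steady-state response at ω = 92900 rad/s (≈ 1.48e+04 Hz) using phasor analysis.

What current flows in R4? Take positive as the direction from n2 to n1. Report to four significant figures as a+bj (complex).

Element admittances at ω=92900 rad/s:
  Y(R1) = 0.001493+0.000j S between n5,n1
  Y(R2) = 0.04808+0.000j S between n4,n5
  Y(R3) = 0.009091+0.000j S between n5,n1
  Y(R4) = 0.0006536+0.000j S between n1,n2
  Y(C1) = 0.000+0.04794j S between n5,n3
  Y(R5) = 0.002075+0.000j S between n5,n3
  I1: injects 0.183 A into n4 (from n2)
  Y(R6) = 0.001383+0.000j S between n3,n5
  Y(R7) = 0.0003984+0.000j S between n1,n2
  Y(R8) = 0.004082+0.000j S between n3,n0
  Y(R9) = 0.3663+0.000j S between n0,n5
  V1: constraint V(n5)−V(n1) = 2.28
  V2: constraint V(n4)−V(n1) = 3.84
Assemble and solve the 7×7 MNA system:
  V(n1)=-2.280+0.000j  V(n2)=-176.2+0.000j  V(n3)=0.000+0.000j  V(n4)=1.560+0.000j  V(n5)=0.000+0.000j
  i(V1)=0.05087+0.000j  i(V2)=0.1080+0.000j

-0.1137+0.000j A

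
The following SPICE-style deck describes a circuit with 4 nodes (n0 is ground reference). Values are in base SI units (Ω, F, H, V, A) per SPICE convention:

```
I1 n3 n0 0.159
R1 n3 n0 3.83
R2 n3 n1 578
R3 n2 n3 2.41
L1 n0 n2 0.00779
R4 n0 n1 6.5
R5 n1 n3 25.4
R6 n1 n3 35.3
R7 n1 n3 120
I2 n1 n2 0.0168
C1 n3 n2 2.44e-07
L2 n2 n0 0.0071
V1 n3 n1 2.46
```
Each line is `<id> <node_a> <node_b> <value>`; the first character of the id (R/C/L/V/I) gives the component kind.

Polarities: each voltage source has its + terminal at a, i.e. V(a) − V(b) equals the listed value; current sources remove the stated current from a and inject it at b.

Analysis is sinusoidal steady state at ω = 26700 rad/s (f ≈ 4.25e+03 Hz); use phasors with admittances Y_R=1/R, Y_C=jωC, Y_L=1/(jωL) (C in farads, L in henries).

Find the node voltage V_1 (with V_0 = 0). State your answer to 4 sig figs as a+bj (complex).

Apply KCL at each of the 3 non-ground nodes and solve the resulting linear system.
Node n1: branches {R2, R4, R5, R6, R7, I2, V1} → V_1 = -1.932+0.01381j
Node n2: branches {R3, L1, I2, C1, L2} → V_2 = 0.5683+0.02699j
Node n3: branches {I1, R1, R2, R3, R5, R6, R7, C1, V1} → V_3 = 0.5282+0.01381j
Source currents: i(V1)=-0.4717+0.002124j

-1.932+0.01381j V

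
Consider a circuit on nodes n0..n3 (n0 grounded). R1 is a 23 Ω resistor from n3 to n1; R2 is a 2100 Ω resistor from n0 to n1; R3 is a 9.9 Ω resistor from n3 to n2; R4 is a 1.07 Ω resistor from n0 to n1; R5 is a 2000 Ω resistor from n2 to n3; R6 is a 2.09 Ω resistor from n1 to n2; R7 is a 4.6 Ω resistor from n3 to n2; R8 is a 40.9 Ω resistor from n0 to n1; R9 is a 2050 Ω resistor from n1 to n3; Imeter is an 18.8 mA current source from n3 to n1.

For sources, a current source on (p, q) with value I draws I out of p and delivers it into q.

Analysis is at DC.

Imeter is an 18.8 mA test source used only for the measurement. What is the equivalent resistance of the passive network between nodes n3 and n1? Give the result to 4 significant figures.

R_eq = 4.249 Ω

MNA unknowns: 3 node voltages V₁..V_3
R1: Y=0.04348 on G[3,1]
R2: Y=0.0004762 on G[0,1]
R3: Y=0.1010 on G[3,2]
R4: Y=0.9346 on G[0,1]
R5: Y=0.0005000 on G[2,3]
R6: Y=0.4785 on G[1,2]
R7: Y=0.2174 on G[3,2]
R8: Y=0.02445 on G[0,1]
R9: Y=0.0004878 on G[1,3]
Imeter: z[3]−=0.0188, z[1]+=0.0188
solve → V1=0.000, V2=-0.03195, V3=-0.07989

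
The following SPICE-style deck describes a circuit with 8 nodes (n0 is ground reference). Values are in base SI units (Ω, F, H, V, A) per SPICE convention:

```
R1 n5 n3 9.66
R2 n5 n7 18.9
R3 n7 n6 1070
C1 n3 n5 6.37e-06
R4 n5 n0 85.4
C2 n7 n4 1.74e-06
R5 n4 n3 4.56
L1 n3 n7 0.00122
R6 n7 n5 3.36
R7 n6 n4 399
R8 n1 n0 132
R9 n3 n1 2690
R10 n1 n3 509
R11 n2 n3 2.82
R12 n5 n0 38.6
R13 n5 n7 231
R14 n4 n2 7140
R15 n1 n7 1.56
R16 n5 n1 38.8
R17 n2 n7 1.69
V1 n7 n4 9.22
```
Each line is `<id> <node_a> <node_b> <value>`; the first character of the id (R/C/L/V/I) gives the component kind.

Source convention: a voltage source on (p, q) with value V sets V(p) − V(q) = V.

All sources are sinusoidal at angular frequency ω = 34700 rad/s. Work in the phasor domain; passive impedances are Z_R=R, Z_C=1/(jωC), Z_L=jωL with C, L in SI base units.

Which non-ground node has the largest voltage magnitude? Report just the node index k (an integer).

4

Apply KCL at each of the 7 non-ground nodes and solve the resulting linear system.
Node n1: branches {R8, R9, R10, R15, R16} → V_1 = 1.054+0.6575j
Node n2: branches {R11, R14, R17} → V_2 = -0.1542+0.8960j
Node n3: branches {R1, C1, R5, L1, R9, R10, R11} → V_3 = -2.294+1.232j
Node n4: branches {C2, R5, R7, R14, V1} → V_4 = -8.090+0.6950j
Node n5: branches {R1, R2, C1, R4, R6, R12, R13, R16} → V_5 = -0.2124-0.1324j
Node n6: branches {R3, R7} → V_6 = -5.586+0.6950j
Node n7: branches {R2, R3, C2, L1, R6, R13, R15, R17, V1} → V_7 = 1.130+0.6950j
Source currents: i(V1)=-1.278-0.6744j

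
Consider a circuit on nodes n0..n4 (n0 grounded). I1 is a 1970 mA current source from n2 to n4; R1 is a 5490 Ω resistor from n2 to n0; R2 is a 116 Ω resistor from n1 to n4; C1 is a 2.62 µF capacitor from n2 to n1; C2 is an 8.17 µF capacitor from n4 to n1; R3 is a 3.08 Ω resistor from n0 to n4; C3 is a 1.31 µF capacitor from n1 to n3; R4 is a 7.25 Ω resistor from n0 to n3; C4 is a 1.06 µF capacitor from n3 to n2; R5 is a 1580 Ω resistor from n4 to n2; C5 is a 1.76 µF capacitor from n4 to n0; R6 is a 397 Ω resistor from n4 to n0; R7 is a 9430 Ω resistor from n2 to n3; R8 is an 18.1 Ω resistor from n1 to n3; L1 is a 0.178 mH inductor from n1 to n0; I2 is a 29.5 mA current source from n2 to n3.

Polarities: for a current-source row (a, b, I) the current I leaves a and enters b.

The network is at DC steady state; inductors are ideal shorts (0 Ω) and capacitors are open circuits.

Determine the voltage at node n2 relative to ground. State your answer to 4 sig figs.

Element admittances at DC:
  I1: injects 1.97 A into n4 (from n2)
  Y(R1) = 0.0001821 S between n2,n0
  Y(R2) = 0.008621 S between n1,n4
  Y(C1) = 0.000 S between n2,n1
  Y(C2) = 0.000 S between n4,n1
  Y(R3) = 0.3247 S between n0,n4
  Y(C3) = 0.000 S between n1,n3
  Y(R4) = 0.1379 S between n0,n3
  Y(C4) = 0.000 S between n3,n2
  Y(R5) = 0.0006329 S between n4,n2
  Y(C5) = 0.000 S between n4,n0
  Y(R6) = 0.002519 S between n4,n0
  Y(R7) = 0.0001060 S between n2,n3
  Y(R8) = 0.05525 S between n1,n3
  L1: short n1↔n0 (DC inductor)
  I2: injects 0.0295 A into n3 (from n2)
Assemble and solve the 5×5 MNA system:
  V(n1)=0.000  V(n2)=-2170  V(n3)=-1.038  V(n4)=1.774
  i(L1)=-0.04204

-2170 V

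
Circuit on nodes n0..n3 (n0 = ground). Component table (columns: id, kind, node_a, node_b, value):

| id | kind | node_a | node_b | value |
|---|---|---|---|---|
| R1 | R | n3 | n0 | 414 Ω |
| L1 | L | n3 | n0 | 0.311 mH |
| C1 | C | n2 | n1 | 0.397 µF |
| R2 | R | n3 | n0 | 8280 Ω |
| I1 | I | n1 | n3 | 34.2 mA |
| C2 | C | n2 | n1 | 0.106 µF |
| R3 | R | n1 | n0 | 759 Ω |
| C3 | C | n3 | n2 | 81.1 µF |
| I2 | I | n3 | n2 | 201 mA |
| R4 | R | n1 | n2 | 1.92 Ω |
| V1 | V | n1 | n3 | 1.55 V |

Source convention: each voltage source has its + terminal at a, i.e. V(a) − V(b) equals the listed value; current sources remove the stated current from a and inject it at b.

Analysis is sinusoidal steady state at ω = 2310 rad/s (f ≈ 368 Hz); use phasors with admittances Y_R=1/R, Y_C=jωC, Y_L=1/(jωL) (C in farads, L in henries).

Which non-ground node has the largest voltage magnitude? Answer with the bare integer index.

2

Element admittances at ω=2310 rad/s:
  Y(R1) = 0.002415+0.000j S between n3,n0
  Y(L1) = 0.000-1.392j S between n3,n0
  Y(C1) = 0.000+0.0009171j S between n2,n1
  Y(R2) = 0.0001208+0.000j S between n3,n0
  I1: injects 0.0342 A into n3 (from n1)
  Y(C2) = 0.000+0.0002449j S between n2,n1
  Y(R3) = 0.001318+0.000j S between n1,n0
  Y(C3) = 0.000+0.1873j S between n3,n2
  I2: injects 0.201 A into n2 (from n3)
  Y(R4) = 0.5208+0.000j S between n1,n2
  V1: constraint V(n1)−V(n3) = 1.55
Assemble and solve the 4×4 MNA system:
  V(n1)=1.550-0.001467j  V(n2)=1.713-0.6179j  V(n3)=-4.062e-06-0.001467j
  i(V1)=0.04927-0.3209j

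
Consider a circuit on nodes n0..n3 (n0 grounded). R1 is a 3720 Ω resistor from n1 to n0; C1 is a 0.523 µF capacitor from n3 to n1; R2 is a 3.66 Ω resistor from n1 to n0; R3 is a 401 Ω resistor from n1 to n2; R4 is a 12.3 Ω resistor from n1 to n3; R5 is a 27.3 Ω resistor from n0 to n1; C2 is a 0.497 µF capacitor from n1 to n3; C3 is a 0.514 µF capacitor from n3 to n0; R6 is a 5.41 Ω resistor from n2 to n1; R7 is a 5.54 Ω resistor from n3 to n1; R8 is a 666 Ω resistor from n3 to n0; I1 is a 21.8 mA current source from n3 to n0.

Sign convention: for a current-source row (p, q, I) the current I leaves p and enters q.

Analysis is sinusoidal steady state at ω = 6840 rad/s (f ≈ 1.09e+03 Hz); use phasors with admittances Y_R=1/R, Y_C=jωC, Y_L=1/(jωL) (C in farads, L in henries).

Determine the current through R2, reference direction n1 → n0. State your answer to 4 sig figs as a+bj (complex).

MNA unknowns: 3 node voltages V₁..V_3
R1: Y=0.0002688+0.000j on G[1,0]
C1: Y=0.000+0.003577j on G[3,1]
R2: Y=0.2732+0.000j on G[1,0]
R3: Y=0.002494+0.000j on G[1,2]
R4: Y=0.08130+0.000j on G[1,3]
R5: Y=0.03663+0.000j on G[0,1]
C2: Y=0.000+0.003399j on G[1,3]
C3: Y=0.000+0.003516j on G[3,0]
R6: Y=0.1848+0.000j on G[2,1]
R7: Y=0.1805+0.000j on G[3,1]
R8: Y=0.001502+0.000j on G[3,0]
I1: z[3]−=0.0218, z[0]+=0.0218
solve → V1=-0.06949+0.001691j, V2=-0.06949+0.001691j, V3=-0.1517+0.005885j

-0.01899+0.0004621j A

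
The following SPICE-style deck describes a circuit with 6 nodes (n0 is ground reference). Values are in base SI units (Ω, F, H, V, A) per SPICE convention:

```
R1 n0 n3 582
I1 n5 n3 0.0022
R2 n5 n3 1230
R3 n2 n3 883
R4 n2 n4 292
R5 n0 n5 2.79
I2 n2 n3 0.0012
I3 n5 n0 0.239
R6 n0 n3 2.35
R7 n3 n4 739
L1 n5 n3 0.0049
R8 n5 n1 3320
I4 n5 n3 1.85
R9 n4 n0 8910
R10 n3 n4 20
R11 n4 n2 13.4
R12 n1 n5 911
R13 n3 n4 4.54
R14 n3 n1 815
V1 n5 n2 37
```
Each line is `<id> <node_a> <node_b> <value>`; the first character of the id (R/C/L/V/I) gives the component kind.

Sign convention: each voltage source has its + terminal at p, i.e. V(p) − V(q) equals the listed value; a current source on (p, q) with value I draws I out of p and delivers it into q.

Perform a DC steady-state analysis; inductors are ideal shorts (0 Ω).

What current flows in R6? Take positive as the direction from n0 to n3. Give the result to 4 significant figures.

0.1289 A

Apply KCL at each of the 5 non-ground nodes and solve the resulting linear system.
Node n1: branches {R8, R12, R14} → V_1 = -0.3030
Node n2: branches {R3, R4, I2, R11, V1} → V_2 = -37.30
Node n3: branches {R1, I1, R2, R3, I2, R6, R7, L1, I4, R10, R13, R14} → V_3 = -0.3030
Node n4: branches {R4, R7, R9, R10, R11, R13} → V_4 = -8.559
Node n5: branches {I1, R2, R5, I3, L1, R8, I4, R12, V1} → V_5 = -0.3030
Source currents: i(L1)=0.3016, i(V1)=-2.284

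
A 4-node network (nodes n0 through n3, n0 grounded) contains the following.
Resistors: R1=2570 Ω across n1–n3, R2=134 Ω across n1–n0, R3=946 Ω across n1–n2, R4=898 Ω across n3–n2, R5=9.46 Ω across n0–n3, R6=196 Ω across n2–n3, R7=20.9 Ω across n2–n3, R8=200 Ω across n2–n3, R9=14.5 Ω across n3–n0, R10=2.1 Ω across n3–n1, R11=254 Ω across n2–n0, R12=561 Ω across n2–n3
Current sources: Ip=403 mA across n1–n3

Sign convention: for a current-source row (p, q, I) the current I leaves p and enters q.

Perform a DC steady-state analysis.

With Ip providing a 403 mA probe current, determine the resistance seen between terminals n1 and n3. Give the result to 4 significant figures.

R_eq = 2.063 Ω

Apply KCL at each of the 3 non-ground nodes and solve the resulting linear system.
Node n1: branches {R1, R2, R3, R10, Ip} → V_1 = -0.7976
Node n2: branches {R3, R4, R6, R7, R8, R11, R12} → V_2 = 0.01831
Node n3: branches {R1, R4, R5, R6, R7, R8, R9, R10, R12, Ip} → V_3 = 0.03367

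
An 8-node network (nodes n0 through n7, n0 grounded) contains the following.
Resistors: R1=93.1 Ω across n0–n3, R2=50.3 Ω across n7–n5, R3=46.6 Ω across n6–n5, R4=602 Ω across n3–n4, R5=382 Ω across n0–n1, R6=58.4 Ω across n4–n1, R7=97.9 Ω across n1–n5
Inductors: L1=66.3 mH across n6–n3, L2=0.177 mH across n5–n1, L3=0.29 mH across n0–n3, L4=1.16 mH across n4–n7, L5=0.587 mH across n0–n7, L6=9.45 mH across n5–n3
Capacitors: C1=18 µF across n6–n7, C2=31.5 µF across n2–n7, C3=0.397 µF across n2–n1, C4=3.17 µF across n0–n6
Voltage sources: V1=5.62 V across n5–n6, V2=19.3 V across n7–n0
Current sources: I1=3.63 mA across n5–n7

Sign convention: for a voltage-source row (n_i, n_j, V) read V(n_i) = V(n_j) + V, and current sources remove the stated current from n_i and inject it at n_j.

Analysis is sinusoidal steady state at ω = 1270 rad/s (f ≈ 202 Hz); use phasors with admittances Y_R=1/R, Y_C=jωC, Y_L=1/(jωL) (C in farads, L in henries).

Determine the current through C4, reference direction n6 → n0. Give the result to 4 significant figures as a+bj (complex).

Element admittances at ω=1270 rad/s:
  Y(R1) = 0.01074+0.000j S between n0,n3
  Y(R2) = 0.01988+0.000j S between n7,n5
  Y(L1) = 0.000-0.01188j S between n6,n3
  Y(L2) = 0.000-4.449j S between n5,n1
  Y(C1) = 0.000+0.02286j S between n6,n7
  Y(L3) = 0.000-2.715j S between n0,n3
  Y(L4) = 0.000-0.6788j S between n4,n7
  Y(R3) = 0.02146+0.000j S between n6,n5
  Y(R4) = 0.001661+0.000j S between n3,n4
  Y(R5) = 0.002618+0.000j S between n0,n1
  Y(R6) = 0.01712+0.000j S between n4,n1
  Y(C2) = 0.000+0.04000j S between n2,n7
  Y(L5) = 0.000-1.341j S between n0,n7
  Y(R7) = 0.01021+0.000j S between n1,n5
  Y(C3) = 0.000+0.0005042j S between n2,n1
  Y(C4) = 0.000+0.004026j S between n0,n6
  Y(L6) = 0.000-0.08332j S between n5,n3
  V1: constraint V(n5)−V(n6) = 5.62
  V2: constraint V(n7)−V(n0) = 19.3
  I1: injects 0.00363 A into n7 (from n5)
Assemble and solve the 9×9 MNA system:
  V(n1)=-1.000+11.64j  V(n2)=19.05+0.1449j  V(n3)=-0.05728+0.4033j  V(n4)=18.99-0.5509j  V(n5)=-1.052+11.57j  V(n6)=-6.672+11.57j  V(n7)=19.30+0.000j
  i(V1)=-0.2990-0.5420j  i(V2)=-1.045+25.73j

-0.04656-0.02686j A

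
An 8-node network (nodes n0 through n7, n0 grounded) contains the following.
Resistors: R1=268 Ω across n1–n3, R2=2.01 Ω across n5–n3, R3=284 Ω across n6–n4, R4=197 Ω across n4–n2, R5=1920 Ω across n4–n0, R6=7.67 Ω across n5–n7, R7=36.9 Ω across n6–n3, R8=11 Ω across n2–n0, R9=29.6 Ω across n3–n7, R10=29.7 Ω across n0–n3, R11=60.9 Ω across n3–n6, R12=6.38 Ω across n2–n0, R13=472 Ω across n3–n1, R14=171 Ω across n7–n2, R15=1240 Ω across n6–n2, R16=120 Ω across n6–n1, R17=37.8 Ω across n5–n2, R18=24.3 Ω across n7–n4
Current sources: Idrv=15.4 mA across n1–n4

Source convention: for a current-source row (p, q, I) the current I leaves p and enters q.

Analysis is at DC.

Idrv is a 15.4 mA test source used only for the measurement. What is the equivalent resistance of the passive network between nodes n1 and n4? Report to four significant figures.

R_eq = 100.3 Ω

MNA unknowns: 7 node voltages V₁..V_7
R1: Y=0.003731 on G[1,3]
R2: Y=0.4975 on G[5,3]
R3: Y=0.003521 on G[6,4]
R4: Y=0.005076 on G[4,2]
R5: Y=0.0005208 on G[4,0]
R6: Y=0.1304 on G[5,7]
R7: Y=0.02710 on G[6,3]
R8: Y=0.09091 on G[2,0]
R9: Y=0.03378 on G[3,7]
R10: Y=0.03367 on G[0,3]
R11: Y=0.01642 on G[3,6]
R12: Y=0.1567 on G[2,0]
R13: Y=0.002119 on G[3,1]
R14: Y=0.005848 on G[7,2]
R15: Y=0.0008065 on G[6,2]
R16: Y=0.008333 on G[6,1]
R17: Y=0.02646 on G[5,2]
R18: Y=0.04115 on G[7,4]
Idrv: z[1]−=0.0154, z[4]+=0.0154
solve → V1=-1.212, V2=0.004498, V3=-0.03821, V4=0.3317, V5=-0.01959, V6=-0.1886, V7=0.04656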